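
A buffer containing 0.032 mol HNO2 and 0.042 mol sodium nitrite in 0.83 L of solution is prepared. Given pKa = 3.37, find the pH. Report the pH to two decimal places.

pH = 3.49

Henderson–Hasselbalch: pH = pKa + log([NO2-]/[HNO2]) = 3.37 + log(0.042/0.032)
pH = 3.37 + (+0.118) = 3.49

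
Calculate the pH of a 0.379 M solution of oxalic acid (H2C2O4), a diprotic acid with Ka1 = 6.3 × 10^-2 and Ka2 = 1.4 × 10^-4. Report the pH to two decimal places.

Ka1 ≫ Ka2, so treat the first dissociation as the only significant source of H+.
Ka1 = x²/(0.379 − x) = 6.3 × 10^-2
Solving the quadratic: x = (−Ka1 + √(Ka1² + 4·Ka1·C₀))/2 = 1.26 × 10^-1 M
pH = −log(1.26 × 10^-1) = 0.90

pH = 0.90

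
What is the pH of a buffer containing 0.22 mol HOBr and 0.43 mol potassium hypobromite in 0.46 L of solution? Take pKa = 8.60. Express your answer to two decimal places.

pH = pKa + log([A⁻]/[HA]) = 8.60 + log(0.43/0.22)
pH = 8.60 + (+0.291) = 8.89

pH = 8.89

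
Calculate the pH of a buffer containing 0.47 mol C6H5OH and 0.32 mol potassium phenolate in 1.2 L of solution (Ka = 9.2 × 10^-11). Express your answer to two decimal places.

pKa = −log(9.2 × 10^-11) = 10.036
pH = pKa + log([A⁻]/[HA]) = 10.036 + log(0.32/0.47)
pH = 10.036 + (-0.167) = 9.87

pH = 9.87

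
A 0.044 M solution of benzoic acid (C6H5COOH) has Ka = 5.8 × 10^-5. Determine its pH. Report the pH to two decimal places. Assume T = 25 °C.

C6H5COOH ⇌ C6H5COO- + H+
Let x = [H+] at equilibrium. Ka = x²/(0.044 − x).
Since Ka ≪ C₀, x ≈ √(Ka·C₀) = 1.60 × 10^-3 M.
pH = −log(1.60 × 10^-3) = 2.80

pH = 2.80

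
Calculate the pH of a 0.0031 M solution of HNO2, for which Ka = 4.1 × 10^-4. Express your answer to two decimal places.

pH = 3.03

HNO2 ⇌ NO2- + H+
Ka = [H+]²/(0.0031 − [H+]) = 4.1 × 10^-4
The 5% rule fails; solving [H+]² + Ka·[H+] − Ka·C₀ = 0 exactly:
[H+] = [−0.00041 + √(0.00041² + 5.08e-06)]/2 = 9.41 × 10^-4 M
pH = −log(9.41 × 10^-4) = 3.03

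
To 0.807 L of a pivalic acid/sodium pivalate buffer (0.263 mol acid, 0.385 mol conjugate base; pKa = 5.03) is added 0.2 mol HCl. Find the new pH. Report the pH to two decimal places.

pH = 4.63

Added H+ converts (CH3)3CCOO- to (CH3)3CCOOH: (CH3)3CCOOH → 0.463 mol, (CH3)3CCOO- → 0.185 mol.
Henderson–Hasselbalch with mole ratio 0.185/0.463: pH = 5.03 + (-0.398)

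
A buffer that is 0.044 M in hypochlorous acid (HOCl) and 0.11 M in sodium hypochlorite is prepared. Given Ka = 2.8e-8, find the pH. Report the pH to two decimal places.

pH = 7.95

pKa = −log(2.8 × 10^-8) = 7.553
pH = pKa + log([A⁻]/[HA]) = 7.553 + log(0.11/0.044)
pH = 7.553 + (+0.398) = 7.95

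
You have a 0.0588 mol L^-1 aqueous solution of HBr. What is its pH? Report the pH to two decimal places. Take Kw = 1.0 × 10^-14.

HBr is a strong acid and dissociates completely, so [H+] = 0.0588 M.
pH = -log(0.0588) = 1.23

pH = 1.23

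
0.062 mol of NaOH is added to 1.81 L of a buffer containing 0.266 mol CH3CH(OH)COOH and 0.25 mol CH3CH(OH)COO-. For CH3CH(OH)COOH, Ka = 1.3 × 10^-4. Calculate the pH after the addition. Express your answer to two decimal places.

pH = 4.07

OH- converts CH3CH(OH)COOH to CH3CH(OH)COO-: CH3CH(OH)COOH → 0.204 mol, CH3CH(OH)COO- → 0.312 mol.
pKa = −log(1.3 × 10^-4) = 3.886
Henderson–Hasselbalch with mole ratio 0.312/0.204: pH = 3.886 + (+0.185)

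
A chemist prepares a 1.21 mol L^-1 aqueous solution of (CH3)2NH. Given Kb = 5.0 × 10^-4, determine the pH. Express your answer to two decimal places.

pH = 12.39

(CH3)2NH + H2O ⇌ (CH3)2NH2+ + OH-
Kb = [OH-]²/(1.21 − [OH-]) = 5.0 × 10^-4
Assume [OH-] ≪ 1.21: [OH-] ≈ √(5.0 × 10^-4 × 1.21) = 2.46 × 10^-2 M
pOH = −log(2.46 × 10^-2) = 1.61; pH = 14.00 − 1.61 = 12.39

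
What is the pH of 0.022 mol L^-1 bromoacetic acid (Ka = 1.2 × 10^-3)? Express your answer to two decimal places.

pH = 2.34

BrCH2COOH ⇌ BrCH2COO- + H+
From the ICE table, Ka = [H+]²/(0.022 − [H+]) = 1.2 × 10^-3.
[H+] is not negligible relative to C₀; solve [H+]² + 0.0012·[H+] − 2.64e-05 = 0.
[H+] = (−Ka + √(Ka² + 4·Ka·C₀))/2 = 4.57 × 10^-3 M
pH = −log(4.57 × 10^-3) = 2.34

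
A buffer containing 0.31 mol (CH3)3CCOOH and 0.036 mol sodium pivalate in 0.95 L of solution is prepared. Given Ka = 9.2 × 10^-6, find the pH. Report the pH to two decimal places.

pKa = −log(9.2 × 10^-6) = 5.036
Using pH = pKa + log([base]/[acid]) with [base]/[acid] = 0.036/0.31:
pH = 5.036 + (-0.935) = 4.10

pH = 4.10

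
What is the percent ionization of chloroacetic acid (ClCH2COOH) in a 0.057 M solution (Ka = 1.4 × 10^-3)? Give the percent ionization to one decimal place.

14.5%

ClCH2COOH ⇌ ClCH2COO- + H+; let x = [H+] at equilibrium.
Solve x² + 0.0014x − 7.98e-05 = 0 → x = 8.26 × 10^-3 M
% ionization = x/C₀ × 100% = 8.26 × 10^-3/0.057 × 100% = 14.5%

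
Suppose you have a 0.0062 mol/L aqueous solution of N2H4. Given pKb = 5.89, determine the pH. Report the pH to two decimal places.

pH = 9.95

N2H4 + H2O ⇌ N2H5+ + OH-
Kb = 10^(−5.89) = 1.29 × 10^-6
From the ICE table, Kb = [OH-]²/(0.0062 − [OH-]) = 1.29 × 10^-6.
Since Kb ≪ C₀, [OH-] ≈ √(Kb·C₀) = 8.94 × 10^-5 M.
Check: 1.4% ionized — well under 5%, approximation valid.
pOH = 4.05, so pH = 14.00 − pOH = 9.95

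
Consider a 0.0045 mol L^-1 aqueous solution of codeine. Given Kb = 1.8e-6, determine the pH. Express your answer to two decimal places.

pH = 9.95

C18H21NO3 + H2O ⇌ C18H22NO3+ + OH-
From the ICE table, Kb = [OH-]²/(0.0045 − [OH-]) = 1.8 × 10^-6.
Since Kb ≪ C₀, [OH-] ≈ √(Kb·C₀) = 9.00 × 10^-5 M.
pOH = −log(9.00 × 10^-5) = 4.05; pH = 14.00 − 4.05 = 9.95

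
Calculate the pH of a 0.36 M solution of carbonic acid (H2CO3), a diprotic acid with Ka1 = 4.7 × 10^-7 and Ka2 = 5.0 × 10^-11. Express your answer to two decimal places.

pH = 3.39

Ka1 ≫ Ka2, so treat the first dissociation as the only significant source of H+.
Ka1 = x²/(0.36 − x) = 4.7 × 10^-7
x ≈ √(4.7 × 10^-7 × 0.36) = 4.11 × 10^-4 M
pH = −log(4.11 × 10^-4) = 3.39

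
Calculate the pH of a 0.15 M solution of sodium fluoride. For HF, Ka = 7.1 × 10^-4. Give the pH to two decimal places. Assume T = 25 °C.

pH = 8.16

F- is the conjugate base of the weak acid HF.
Kb = Kw/Ka = 1.0×10^-14 / 7.1 × 10^-4 = 1.41 × 10^-11
From the ICE table, Kb = x²/(0.15 − x) = 1.41 × 10^-11.
Since Kb ≪ C₀, x ≈ √(Kb·C₀) = 1.45 × 10^-6 M.
Check: 0.00097% ionized — well under 5%, approximation valid.
pOH = −log(1.45 × 10^-6) = 5.84; pH = 14.00 − 5.84 = 8.16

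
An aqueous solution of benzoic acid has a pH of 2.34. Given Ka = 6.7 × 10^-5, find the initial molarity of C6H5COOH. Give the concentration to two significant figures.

[H+] = 10^(-2.34) = 4.57 × 10^-3 M = x
Ka = x²/(C₀ − x) ⇒ C₀ = x + x²/Ka
C₀ = 4.57 × 10^-3 + (4.57 × 10^-3)²/(6.7 × 10^-5) = 3.16 × 10^-1 M

C₀ = 3.2 × 10^-1 M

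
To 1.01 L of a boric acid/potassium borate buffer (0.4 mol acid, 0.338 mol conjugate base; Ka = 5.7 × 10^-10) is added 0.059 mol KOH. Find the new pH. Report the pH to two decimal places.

pH = 9.31

OH- converts B(OH)3 to B(OH)4-: B(OH)3 → 0.341 mol, B(OH)4- → 0.397 mol.
pKa = −log(5.7 × 10^-10) = 9.244
pH = pKa + log(n_B(OH)4-/n_B(OH)3) = 9.244 + log(0.397/0.341) = 9.244 + (+0.066)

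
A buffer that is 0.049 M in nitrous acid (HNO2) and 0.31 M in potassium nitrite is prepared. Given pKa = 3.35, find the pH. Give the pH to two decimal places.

pH = 4.15

pH = pKa + log([A⁻]/[HA]) = 3.35 + log(0.31/0.049)
pH = 3.35 + (+0.801) = 4.15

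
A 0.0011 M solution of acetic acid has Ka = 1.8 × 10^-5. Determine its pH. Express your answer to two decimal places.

CH3COOH ⇌ CH3COO- + H+
Ka = [H+]²/(0.0011 − [H+]) = 1.8 × 10^-5
Here C₀/Ka ≈ 61.1, so the small-[H+] approximation fails. Use the quadratic:
[H+] = (−Ka + √(Ka² + 4·Ka·C₀))/2 = 1.32 × 10^-4 M
pH = −log[H+] = −log(1.32 × 10^-4) = 3.88

pH = 3.88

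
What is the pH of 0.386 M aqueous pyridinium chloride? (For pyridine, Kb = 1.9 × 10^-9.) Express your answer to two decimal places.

C5H5NH+ is the conjugate acid of the weak base C5H5N.
Ka = Kw/Kb = 1.0×10^-14 / 1.9 × 10^-9 = 5.26 × 10^-6
Ka = x²/(0.386 − x) = 5.26 × 10^-6
Neglecting x in the denominator: x = √(5.26 × 10^-6 × 0.386) = 1.42 × 10^-3 M
(x/C₀ = 0.37% < 5%, so the approximation holds.)
pH = −log(1.42 × 10^-3) = 2.85

pH = 2.85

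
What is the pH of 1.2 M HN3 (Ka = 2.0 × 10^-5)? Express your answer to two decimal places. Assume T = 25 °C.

HN3 ⇌ N3- + H+
Ka = [H+]²/(1.2 − [H+]) = 2.0 × 10^-5
Since Ka ≪ C₀, [H+] ≈ √(Ka·C₀) = 4.90 × 10^-3 M.
([H+]/C₀ = 0.41% < 5%, so the approximation holds.)
pH = −log(4.90 × 10^-3) = 2.31

pH = 2.31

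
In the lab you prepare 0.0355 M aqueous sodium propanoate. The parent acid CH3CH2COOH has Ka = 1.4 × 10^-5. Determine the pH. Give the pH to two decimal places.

pH = 8.70

CH3CH2COO- is the conjugate base of the weak acid CH3CH2COOH.
Kb = Kw/Ka = 1.0×10^-14 / 1.4 × 10^-5 = 7.14 × 10^-10
Let x = [OH-] at equilibrium. Kb = x²/(0.0355 − x).
Since Kb ≪ C₀, x ≈ √(Kb·C₀) = 5.03 × 10^-6 M.
pOH = 5.30, so pH = 14.00 − pOH = 8.70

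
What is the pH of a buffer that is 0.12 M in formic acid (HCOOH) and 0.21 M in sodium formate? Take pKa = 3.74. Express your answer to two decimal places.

pH = 3.98

Henderson–Hasselbalch: pH = pKa + log([HCOO-]/[HCOOH]) = 3.74 + log(0.21/0.12)
pH = 3.74 + (+0.243) = 3.98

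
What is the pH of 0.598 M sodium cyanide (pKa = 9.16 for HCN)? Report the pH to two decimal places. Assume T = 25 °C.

pH = 11.47

CN- is the conjugate base of the weak acid HCN.
Ka = 10^(−9.16) = 6.92 × 10^-10
Kb = Kw/Ka = 1.0×10^-14 / 6.92 × 10^-10 = 1.45 × 10^-5
Let x = [OH-] at equilibrium. Kb = x²/(0.598 − x).
Assume x ≪ 0.598: x ≈ √(1.45 × 10^-5 × 0.598) = 2.94 × 10^-3 M
pOH = −log(2.94 × 10^-3) = 2.53; pH = 14.00 − 2.53 = 11.47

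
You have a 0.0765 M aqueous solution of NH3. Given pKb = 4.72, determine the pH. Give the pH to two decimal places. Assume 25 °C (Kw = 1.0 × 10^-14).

pH = 11.08

NH3 + H2O ⇌ NH4+ + OH-
Kb = 10^(−4.72) = 1.91 × 10^-5
Kb = x²/(0.0765 − x) = 1.91 × 10^-5
Since Kb ≪ C₀, x ≈ √(Kb·C₀) = 1.21 × 10^-3 M.
(x/C₀ = 1.6% < 5%, so the approximation holds.)
pOH = −log(1.21 × 10^-3) = 2.92; pH = 14.00 − 2.92 = 11.08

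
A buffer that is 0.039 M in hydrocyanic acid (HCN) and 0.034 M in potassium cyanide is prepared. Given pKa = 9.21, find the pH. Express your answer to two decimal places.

pH = 9.15

Using pH = pKa + log([base]/[acid]) with [base]/[acid] = 0.034/0.039:
pH = 9.21 + (-0.060) = 9.15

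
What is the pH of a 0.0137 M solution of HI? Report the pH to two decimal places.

pH = 1.86

HI is a strong acid and dissociates completely, so [H+] = 0.0137 M.
pH = -log(0.0137) = 1.86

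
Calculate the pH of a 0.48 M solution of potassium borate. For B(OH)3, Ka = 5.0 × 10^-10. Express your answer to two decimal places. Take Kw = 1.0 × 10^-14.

B(OH)4- is the conjugate base of the weak acid B(OH)3.
Kb = Kw/Ka = 1.0×10^-14 / 5.0 × 10^-10 = 2.00 × 10^-5
Kb = [OH-]²/(0.48 − [OH-]) = 2.00 × 10^-5
Neglecting [OH-] in the denominator: [OH-] = √(2.00 × 10^-5 × 0.48) = 3.10 × 10^-3 M
Check: 0.65% ionized — well under 5%, approximation valid.
pOH = −log(3.10 × 10^-3) = 2.51; pH = 14.00 − 2.51 = 11.49

pH = 11.49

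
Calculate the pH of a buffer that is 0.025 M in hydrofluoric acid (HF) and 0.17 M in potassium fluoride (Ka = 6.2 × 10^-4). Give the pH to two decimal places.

pKa = −log(6.2 × 10^-4) = 3.208
Using pH = pKa + log([base]/[acid]) with [base]/[acid] = 0.17/0.025:
pH = 3.208 + (+0.833) = 4.04

pH = 4.04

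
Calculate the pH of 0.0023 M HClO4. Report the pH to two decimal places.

HClO4 is a strong acid and dissociates completely, so [H+] = 0.0023 M.
pH = -log(0.0023) = 2.64

pH = 2.64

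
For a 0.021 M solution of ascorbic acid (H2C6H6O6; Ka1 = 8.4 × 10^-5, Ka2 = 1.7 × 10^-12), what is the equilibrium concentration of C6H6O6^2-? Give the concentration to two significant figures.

First ionization gives [H+] ≈ [HC6H6O6-] = 1.29 × 10^-3 M.
Second step: Ka2 = [H+][C6H6O6^2-]/[HC6H6O6-] ≈ [C6H6O6^2-] (since [H+] ≈ [HC6H6O6-]).
So [C6H6O6^2-] ≈ Ka2.

1.7 × 10^-12 M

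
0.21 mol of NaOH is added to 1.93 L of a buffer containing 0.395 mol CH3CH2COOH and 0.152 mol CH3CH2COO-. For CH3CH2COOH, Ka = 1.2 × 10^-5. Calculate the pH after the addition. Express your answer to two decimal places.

After neutralization: n(CH3CH2COOH) = 0.185 mol, n(CH3CH2COO-) = 0.362 mol.
pKa = −log(1.2 × 10^-5) = 4.921
Henderson–Hasselbalch with mole ratio 0.362/0.185: pH = 4.921 + (+0.292)

pH = 5.21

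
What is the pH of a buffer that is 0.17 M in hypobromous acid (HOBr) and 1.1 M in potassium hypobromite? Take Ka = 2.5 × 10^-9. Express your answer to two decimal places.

pH = 9.41

pKa = −log(2.5 × 10^-9) = 8.602
Using pH = pKa + log([base]/[acid]) with [base]/[acid] = 1.1/0.17:
pH = 8.602 + (+0.811) = 9.41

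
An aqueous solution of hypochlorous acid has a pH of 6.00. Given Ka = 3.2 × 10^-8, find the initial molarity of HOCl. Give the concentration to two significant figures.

[H+] = 10^(-6.00) = 1.00 × 10^-6 M = x
Ka = x²/(C₀ − x) ⇒ C₀ = x + x²/Ka
C₀ = 1.00 × 10^-6 + (1.00 × 10^-6)²/(3.2 × 10^-8) = 3.22 × 10^-5 M

C₀ = 3.2 × 10^-5 M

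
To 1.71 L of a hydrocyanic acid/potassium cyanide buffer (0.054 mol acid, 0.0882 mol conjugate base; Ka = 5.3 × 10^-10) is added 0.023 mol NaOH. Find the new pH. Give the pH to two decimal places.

OH- converts HCN to CN-: HCN → 0.031 mol, CN- → 0.111 mol.
pKa = −log(5.3 × 10^-10) = 9.276
pH = pKa + log(n_CN-/n_HCN) = 9.276 + log(0.111/0.031) = 9.276 + (+0.554)

pH = 9.83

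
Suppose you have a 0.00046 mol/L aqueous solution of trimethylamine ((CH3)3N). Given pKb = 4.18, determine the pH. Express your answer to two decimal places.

(CH3)3N + H2O ⇌ (CH3)3NH+ + OH-
Kb = 10^(−4.18) = 6.61 × 10^-5
From the ICE table, Kb = x²/(0.00046 − x) = 6.61 × 10^-5.
The 5% rule fails; solving x² + Kb·x − Kb·C₀ = 0 exactly:
x = (−Kb + √(Kb² + 4·Kb·C₀))/2 = 1.44 × 10^-4 M
pOH = 3.84, so pH = 14.00 − pOH = 10.16

pH = 10.16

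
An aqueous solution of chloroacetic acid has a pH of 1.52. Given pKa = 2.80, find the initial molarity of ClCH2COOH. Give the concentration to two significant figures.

[H+] = 10^(-1.52) = 3.02 × 10^-2 M = x
Ka = 10^(−2.80) = 1.58 × 10^-3
Ka = x²/(C₀ − x) ⇒ C₀ = x + x²/Ka
C₀ = 3.02 × 10^-2 + (3.02 × 10^-2)²/(1.58 × 10^-3) = 6.07 × 10^-1 M

C₀ = 6.1 × 10^-1 M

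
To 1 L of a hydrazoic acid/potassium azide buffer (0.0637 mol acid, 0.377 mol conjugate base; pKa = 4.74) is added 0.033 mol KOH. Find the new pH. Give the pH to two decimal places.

pH = 5.87

After neutralization: n(HN3) = 0.0307 mol, n(N3-) = 0.41 mol.
pH = pKa + log(n_N3-/n_HN3) = 4.74 + log(0.41/0.0307) = 4.74 + (+1.126)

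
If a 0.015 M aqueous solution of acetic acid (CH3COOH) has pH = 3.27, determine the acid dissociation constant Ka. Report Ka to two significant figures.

Ka = 2.0 × 10^-5

[H+] = 10^(-3.27) = 5.37 × 10^-4 M
At equilibrium [HA] = 0.015 − 5.37 × 10^-4 = 1.45 × 10^-2 M
Ka = [H+][A-]/[HA] = (5.37 × 10^-4)² / 1.45 × 10^-2 = 2.0 × 10^-5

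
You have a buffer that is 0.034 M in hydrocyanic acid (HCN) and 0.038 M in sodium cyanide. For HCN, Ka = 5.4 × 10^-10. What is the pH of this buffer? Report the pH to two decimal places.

pKa = −log(5.4 × 10^-10) = 9.268
pH = pKa + log([A⁻]/[HA]) = 9.268 + log(0.038/0.034)
pH = 9.268 + (+0.048) = 9.32

pH = 9.32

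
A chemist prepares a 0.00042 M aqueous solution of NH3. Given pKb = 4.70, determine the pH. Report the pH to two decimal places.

pH = 9.91

NH3 + H2O ⇌ NH4+ + OH-
Kb = 10^(−4.70) = 2.00 × 10^-5
Let x = [OH-] at equilibrium. Kb = x²/(0.00042 − x).
x is not negligible relative to C₀; solve x² + 2e-05·x − 8.4e-09 = 0.
x = (−Kb + √(Kb² + 4·Kb·C₀))/2 = 8.22 × 10^-5 M
pOH = 4.09, so pH = 14.00 − pOH = 9.91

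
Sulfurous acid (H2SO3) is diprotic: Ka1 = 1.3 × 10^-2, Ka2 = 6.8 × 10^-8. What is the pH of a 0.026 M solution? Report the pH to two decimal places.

pH = 1.89

Since Ka1 ≫ Ka2, the first ionization dominates [H+].
Ka1 = x²/(0.026 − x) = 1.3 × 10^-2
Solving the quadratic: x = (−Ka1 + √(Ka1² + 4·Ka1·C₀))/2 = 1.30 × 10^-2 M
pH = −log(1.30 × 10^-2) = 1.89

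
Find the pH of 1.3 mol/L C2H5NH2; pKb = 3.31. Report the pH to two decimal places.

C2H5NH2 + H2O ⇌ C2H5NH3+ + OH-
Kb = 10^(−3.31) = 4.90 × 10^-4
Kb = [OH-]²/(1.3 − [OH-]) = 4.90 × 10^-4
Neglecting [OH-] in the denominator: [OH-] = √(4.90 × 10^-4 × 1.3) = 2.52 × 10^-2 M
pOH = −log(2.52 × 10^-2) = 1.60; pH = 14.00 − 1.60 = 12.40

pH = 12.40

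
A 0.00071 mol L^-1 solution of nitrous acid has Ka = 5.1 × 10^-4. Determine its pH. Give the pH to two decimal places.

HNO2 ⇌ NO2- + H+
From the ICE table, Ka = x²/(0.00071 − x) = 5.1 × 10^-4.
The 5% rule fails; solving x² + Ka·x − Ka·C₀ = 0 exactly:
x = [−0.00051 + √(0.00051² + 1.45e-06)]/2 = 3.99 × 10^-4 M
pH = −log[H+] = −log(3.99 × 10^-4) = 3.40

pH = 3.40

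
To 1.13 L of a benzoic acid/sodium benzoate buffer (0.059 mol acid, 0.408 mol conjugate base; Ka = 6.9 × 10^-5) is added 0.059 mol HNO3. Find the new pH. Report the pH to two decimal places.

Added H+ converts C6H5COO- to C6H5COOH: C6H5COOH → 0.118 mol, C6H5COO- → 0.349 mol.
pKa = −log(6.9 × 10^-5) = 4.161
Henderson–Hasselbalch with mole ratio 0.349/0.118: pH = 4.161 + (+0.471)

pH = 4.63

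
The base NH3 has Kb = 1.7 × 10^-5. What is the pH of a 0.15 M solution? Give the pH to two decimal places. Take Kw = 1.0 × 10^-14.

NH3 + H2O ⇌ NH4+ + OH-
Kb = x²/(0.15 − x) = 1.7 × 10^-5
Since Kb ≪ C₀, x ≈ √(Kb·C₀) = 1.60 × 10^-3 M.
Check: 1.1% ionized — well under 5%, approximation valid.
pOH = 2.80, so pH = 14.00 − pOH = 11.20

pH = 11.20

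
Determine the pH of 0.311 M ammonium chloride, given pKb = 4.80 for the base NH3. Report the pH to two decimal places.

pH = 4.85

NH4+ is the conjugate acid of the weak base NH3.
Kb = 10^(−4.80) = 1.58 × 10^-5
Ka = Kw/Kb = 1.0×10^-14 / 1.58 × 10^-5 = 6.33 × 10^-10
Ka = [H+]²/(0.311 − [H+]) = 6.33 × 10^-10
Assume [H+] ≪ 0.311: [H+] ≈ √(6.33 × 10^-10 × 0.311) = 1.40 × 10^-5 M
Check: 0.0045% ionized — well under 5%, approximation valid.
pH = −log[H+] = −log(1.40 × 10^-5) = 4.85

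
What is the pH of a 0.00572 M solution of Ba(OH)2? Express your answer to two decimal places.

pH = 12.06

Ba(OH)2 is a strong base (each formula unit releases 2 OH-); [OH-] = 0.0114 M.
pOH = -log(0.0114) = 1.94
pH = 14.00 - 1.94 = 12.06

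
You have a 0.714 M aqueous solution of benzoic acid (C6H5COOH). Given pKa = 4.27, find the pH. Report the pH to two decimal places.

C6H5COOH ⇌ C6H5COO- + H+
Ka = 10^(−4.27) = 5.37 × 10^-5
Ka = [H+]²/(0.714 − [H+]) = 5.37 × 10^-5
Neglecting [H+] in the denominator: [H+] = √(5.37 × 10^-5 × 0.714) = 6.19 × 10^-3 M
pH = −log(6.19 × 10^-3) = 2.21

pH = 2.21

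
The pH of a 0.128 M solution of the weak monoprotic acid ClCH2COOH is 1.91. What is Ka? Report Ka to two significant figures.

Ka = 1.3 × 10^-3

[H+] = 10^(-1.91) = 1.23 × 10^-2 M
At equilibrium [HA] = 0.128 − 1.23 × 10^-2 = 1.16 × 10^-1 M
Ka = [H+][A-]/[HA] = (1.23 × 10^-2)² / 1.16 × 10^-1 = 1.3 × 10^-3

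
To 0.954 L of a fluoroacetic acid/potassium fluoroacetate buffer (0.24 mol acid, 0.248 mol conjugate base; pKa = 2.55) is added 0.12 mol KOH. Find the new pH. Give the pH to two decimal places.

OH- converts FCH2COOH to FCH2COO-: FCH2COOH → 0.12 mol, FCH2COO- → 0.368 mol.
Henderson–Hasselbalch with mole ratio 0.368/0.12: pH = 2.55 + (+0.487)

pH = 3.04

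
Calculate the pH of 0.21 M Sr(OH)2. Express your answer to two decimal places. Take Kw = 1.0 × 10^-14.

Sr(OH)2 is a strong base (each formula unit releases 2 OH-); [OH-] = 0.42 M.
pOH = -log(0.42) = 0.38
pH = 14.00 - 0.38 = 13.62

pH = 13.62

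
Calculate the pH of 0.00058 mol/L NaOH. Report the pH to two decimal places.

NaOH is a strong base; [OH-] = 0.00058 M.
pOH = -log(0.00058) = 3.24
pH = 14.00 - 3.24 = 10.76

pH = 10.76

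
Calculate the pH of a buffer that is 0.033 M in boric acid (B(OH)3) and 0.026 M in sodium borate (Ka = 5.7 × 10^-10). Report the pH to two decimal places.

pH = 9.14

pKa = −log(5.7 × 10^-10) = 9.244
Henderson–Hasselbalch: pH = pKa + log([B(OH)4-]/[B(OH)3]) = 9.244 + log(0.026/0.033)
pH = 9.244 + (-0.104) = 9.14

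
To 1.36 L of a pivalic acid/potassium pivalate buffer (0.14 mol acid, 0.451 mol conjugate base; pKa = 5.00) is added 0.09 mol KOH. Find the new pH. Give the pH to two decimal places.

pH = 6.03

OH- converts (CH3)3CCOOH to (CH3)3CCOO-: (CH3)3CCOOH → 0.05 mol, (CH3)3CCOO- → 0.541 mol.
pH = pKa + log(n_(CH3)3CCOO-/n_(CH3)3CCOOH) = 5.00 + log(0.541/0.05) = 5.00 + (+1.034)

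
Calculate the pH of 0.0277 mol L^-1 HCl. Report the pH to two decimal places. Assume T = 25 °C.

HCl is a strong acid and dissociates completely, so [H+] = 0.0277 M.
pH = -log(0.0277) = 1.56

pH = 1.56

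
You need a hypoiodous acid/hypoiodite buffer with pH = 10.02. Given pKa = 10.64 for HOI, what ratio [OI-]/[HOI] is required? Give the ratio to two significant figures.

ratio = 0.24

pH = pKa + log(r) ⇒ log(r) = 10.02 − 10.64 = -0.62
r = [OI-]/[HOI] = 10^(-0.62) = 0.24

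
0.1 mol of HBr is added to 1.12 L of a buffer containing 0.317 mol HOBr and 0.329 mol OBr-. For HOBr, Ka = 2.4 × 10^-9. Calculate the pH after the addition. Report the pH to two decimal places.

pH = 8.36

After neutralization: n(HOBr) = 0.417 mol, n(OBr-) = 0.229 mol.
pKa = −log(2.4 × 10^-9) = 8.620
Henderson–Hasselbalch with mole ratio 0.229/0.417: pH = 8.620 + (-0.260)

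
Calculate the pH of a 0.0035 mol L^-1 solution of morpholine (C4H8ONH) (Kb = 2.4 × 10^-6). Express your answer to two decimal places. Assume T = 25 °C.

C4H8ONH + H2O ⇌ C4H8ONH2+ + OH-
From the ICE table, Kb = x²/(0.0035 − x) = 2.4 × 10^-6.
Neglecting x in the denominator: x = √(2.4 × 10^-6 × 0.0035) = 9.17 × 10^-5 M
pOH = 4.04, so pH = 14.00 − pOH = 9.96

pH = 9.96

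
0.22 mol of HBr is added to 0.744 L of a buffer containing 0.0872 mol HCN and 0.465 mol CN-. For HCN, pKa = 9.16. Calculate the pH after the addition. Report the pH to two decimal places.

Added H+ converts CN- to HCN: HCN → 0.307 mol, CN- → 0.245 mol.
pH = pKa + log(n_CN-/n_HCN) = 9.16 + log(0.245/0.307) = 9.16 + (-0.098)

pH = 9.06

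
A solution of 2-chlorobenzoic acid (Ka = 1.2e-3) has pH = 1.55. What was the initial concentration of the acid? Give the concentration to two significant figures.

C₀ = 6.9 × 10^-1 M

[H+] = 10^(-1.55) = 2.82 × 10^-2 M = x
Ka = x²/(C₀ − x) ⇒ C₀ = x + x²/Ka
C₀ = 2.82 × 10^-2 + (2.82 × 10^-2)²/(1.2 × 10^-3) = 6.91 × 10^-1 M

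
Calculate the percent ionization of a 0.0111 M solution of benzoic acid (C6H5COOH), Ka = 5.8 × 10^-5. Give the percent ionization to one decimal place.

C6H5COOH ⇌ C6H5COO- + H+; let x = [H+] at equilibrium.
Ka = x²/(C₀ − x); solving the quadratic gives x = 7.74 × 10^-4 M.
Fraction ionized = 7.74 × 10^-4 / 0.0111 = 0.0697 → 7.0%

7.0%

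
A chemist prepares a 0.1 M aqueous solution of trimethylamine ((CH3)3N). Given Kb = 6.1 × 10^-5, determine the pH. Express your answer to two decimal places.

pH = 11.39

(CH3)3N + H2O ⇌ (CH3)3NH+ + OH-
From the ICE table, Kb = x²/(0.1 − x) = 6.1 × 10^-5.
Since Kb ≪ C₀, x ≈ √(Kb·C₀) = 2.47 × 10^-3 M.
pOH = 2.61, so pH = 14.00 − pOH = 11.39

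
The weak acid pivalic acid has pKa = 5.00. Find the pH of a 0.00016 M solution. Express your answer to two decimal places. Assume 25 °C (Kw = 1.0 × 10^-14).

pH = 4.45

(CH3)3CCOOH ⇌ (CH3)3CCOO- + H+
Ka = 10^(−5.00) = 1.00 × 10^-5
From the ICE table, Ka = x²/(0.00016 − x) = 1.00 × 10^-5.
The 5% rule fails; solving x² + Ka·x − Ka·C₀ = 0 exactly:
x = (−Ka + √(Ka² + 4·Ka·C₀))/2 = 3.53 × 10^-5 M
pH = −log[H+] = −log(3.53 × 10^-5) = 4.45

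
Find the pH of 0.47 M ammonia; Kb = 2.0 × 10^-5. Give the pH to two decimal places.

pH = 11.49

NH3 + H2O ⇌ NH4+ + OH-
From the ICE table, Kb = [OH-]²/(0.47 − [OH-]) = 2.0 × 10^-5.
Since Kb ≪ C₀, [OH-] ≈ √(Kb·C₀) = 3.07 × 10^-3 M.
pOH = 2.51, so pH = 14.00 − pOH = 11.49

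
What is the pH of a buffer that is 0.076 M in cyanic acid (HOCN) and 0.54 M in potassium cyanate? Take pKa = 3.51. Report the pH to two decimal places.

Using pH = pKa + log([base]/[acid]) with [base]/[acid] = 0.54/0.076:
pH = 3.51 + (+0.852) = 4.36

pH = 4.36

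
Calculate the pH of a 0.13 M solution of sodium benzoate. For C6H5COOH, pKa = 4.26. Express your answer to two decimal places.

pH = 8.69

C6H5COO- is the conjugate base of the weak acid C6H5COOH.
Ka = 10^(−4.26) = 5.50 × 10^-5
Kb = Kw/Ka = 1.0×10^-14 / 5.50 × 10^-5 = 1.82 × 10^-10
From the ICE table, Kb = [OH-]²/(0.13 − [OH-]) = 1.82 × 10^-10.
Neglecting [OH-] in the denominator: [OH-] = √(1.82 × 10^-10 × 0.13) = 4.86 × 10^-6 M
pOH = 5.31, so pH = 14.00 − pOH = 8.69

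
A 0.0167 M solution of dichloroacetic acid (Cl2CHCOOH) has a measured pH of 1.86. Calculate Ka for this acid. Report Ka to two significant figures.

Ka = 6.6 × 10^-2

[H+] = 10^(-1.86) = 1.38 × 10^-2 M
At equilibrium [HA] = 0.0167 − 1.38 × 10^-2 = 2.90 × 10^-3 M
Ka = [H+][A-]/[HA] = (1.38 × 10^-2)² / 2.90 × 10^-3 = 6.6 × 10^-2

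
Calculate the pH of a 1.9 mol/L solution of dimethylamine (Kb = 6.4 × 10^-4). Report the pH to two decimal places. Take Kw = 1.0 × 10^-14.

pH = 12.54

(CH3)2NH + H2O ⇌ (CH3)2NH2+ + OH-
Kb = x²/(1.9 − x) = 6.4 × 10^-4
Assume x ≪ 1.9: x ≈ √(6.4 × 10^-4 × 1.9) = 3.49 × 10^-2 M
(x/C₀ = 1.8% < 5%, so the approximation holds.)
pOH = −log(3.49 × 10^-2) = 1.46; pH = 14.00 − 1.46 = 12.54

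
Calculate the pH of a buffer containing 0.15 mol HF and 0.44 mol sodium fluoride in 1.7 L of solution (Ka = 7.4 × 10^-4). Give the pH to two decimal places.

pH = 3.60

pKa = −log(7.4 × 10^-4) = 3.131
Using pH = pKa + log([base]/[acid]) with [base]/[acid] = 0.44/0.15:
pH = 3.131 + (+0.467) = 3.60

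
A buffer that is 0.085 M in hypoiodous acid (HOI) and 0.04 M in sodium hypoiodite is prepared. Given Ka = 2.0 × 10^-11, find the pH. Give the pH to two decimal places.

pKa = −log(2.0 × 10^-11) = 10.699
Henderson–Hasselbalch: pH = pKa + log([OI-]/[HOI]) = 10.699 + log(0.04/0.085)
pH = 10.699 + (-0.327) = 10.37

pH = 10.37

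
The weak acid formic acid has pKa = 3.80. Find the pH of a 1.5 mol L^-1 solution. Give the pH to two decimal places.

HCOOH ⇌ HCOO- + H+
Ka = 10^(−3.80) = 1.58 × 10^-4
Let x = [H+] at equilibrium. Ka = x²/(1.5 − x).
Assume x ≪ 1.5: x ≈ √(1.58 × 10^-4 × 1.5) = 1.54 × 10^-2 M
(x/C₀ = 1% < 5%, so the approximation holds.)
pH = −log[H+] = −log(1.54 × 10^-2) = 1.81

pH = 1.81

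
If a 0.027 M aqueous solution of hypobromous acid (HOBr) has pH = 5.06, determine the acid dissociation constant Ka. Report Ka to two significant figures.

Ka = 2.8 × 10^-9

[H+] = 10^(-5.06) = 8.71 × 10^-6 M
At equilibrium [HA] = 0.027 − 8.71 × 10^-6 = 2.70 × 10^-2 M
Ka = [H+][A-]/[HA] = (8.71 × 10^-6)² / 2.70 × 10^-2 = 2.8 × 10^-9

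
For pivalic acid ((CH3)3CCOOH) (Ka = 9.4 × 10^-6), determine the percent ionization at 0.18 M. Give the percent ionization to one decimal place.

0.7%

(CH3)3CCOOH ⇌ (CH3)3CCOO- + H+; let x = [H+] at equilibrium.
x ≈ √(Ka·C₀) = √(9.4 × 10^-6 × 0.18) = 1.30 × 10^-3 M
Fraction ionized = 1.30 × 10^-3 / 0.18 = 0.0072 → 0.7%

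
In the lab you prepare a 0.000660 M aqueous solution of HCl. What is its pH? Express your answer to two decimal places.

HCl is a strong acid and dissociates completely, so [H+] = 0.000660 M.
pH = -log(0.00066) = 3.18

pH = 3.18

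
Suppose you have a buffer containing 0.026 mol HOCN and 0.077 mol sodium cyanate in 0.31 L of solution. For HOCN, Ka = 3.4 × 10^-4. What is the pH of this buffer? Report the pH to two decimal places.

pKa = −log(3.4 × 10^-4) = 3.469
Henderson–Hasselbalch: pH = pKa + log([OCN-]/[HOCN]) = 3.469 + log(0.077/0.026)
pH = 3.469 + (+0.472) = 3.94

pH = 3.94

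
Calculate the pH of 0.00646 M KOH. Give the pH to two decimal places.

KOH is a strong base; [OH-] = 0.00646 M.
pOH = -log(0.00646) = 2.19
pH = 14.00 - 2.19 = 11.81

pH = 11.81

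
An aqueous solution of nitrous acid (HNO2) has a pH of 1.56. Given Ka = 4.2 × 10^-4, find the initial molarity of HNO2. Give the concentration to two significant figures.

C₀ = 1.8 M

[H+] = 10^(-1.56) = 2.75 × 10^-2 M = x
Ka = x²/(C₀ − x) ⇒ C₀ = x + x²/Ka
C₀ = 2.75 × 10^-2 + (2.75 × 10^-2)²/(4.2 × 10^-4) = 1.83 M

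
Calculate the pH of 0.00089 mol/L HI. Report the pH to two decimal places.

HI is a strong acid and dissociates completely, so [H+] = 0.00089 M.
pH = -log(0.00089) = 3.05

pH = 3.05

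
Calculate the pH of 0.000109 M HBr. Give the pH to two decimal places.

pH = 3.96

HBr is a strong acid and dissociates completely, so [H+] = 0.000109 M.
pH = -log(0.000109) = 3.96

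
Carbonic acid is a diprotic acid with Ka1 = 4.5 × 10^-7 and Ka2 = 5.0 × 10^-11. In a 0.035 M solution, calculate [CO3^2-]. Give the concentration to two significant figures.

5.0 × 10^-11 M

First ionization gives [H+] ≈ [HCO3-] = 1.25 × 10^-4 M.
Second step: Ka2 = [H+][CO3^2-]/[HCO3-] ≈ [CO3^2-] (since [H+] ≈ [HCO3-]).
So [CO3^2-] ≈ Ka2.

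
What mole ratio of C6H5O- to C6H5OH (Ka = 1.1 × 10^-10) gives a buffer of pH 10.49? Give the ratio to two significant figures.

ratio = 3.4

pKa = -log(1.1 × 10^-10) = 9.959
pH = pKa + log(r) ⇒ log(r) = 10.49 − 9.959 = +0.531
r = [C6H5O-]/[C6H5OH] = 10^(+0.531) = 3.4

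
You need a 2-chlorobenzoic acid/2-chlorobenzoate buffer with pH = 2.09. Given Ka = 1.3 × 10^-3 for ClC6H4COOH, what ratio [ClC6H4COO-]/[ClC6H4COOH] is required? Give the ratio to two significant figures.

pKa = -log(1.3 × 10^-3) = 2.886
pH = pKa + log(r) ⇒ log(r) = 2.09 − 2.886 = -0.796
r = [ClC6H4COO-]/[ClC6H4COOH] = 10^(-0.796) = 0.16

ratio = 0.16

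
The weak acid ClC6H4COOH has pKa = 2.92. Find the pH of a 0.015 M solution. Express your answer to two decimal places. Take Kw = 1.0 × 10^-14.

ClC6H4COOH ⇌ ClC6H4COO- + H+
Ka = 10^(−2.92) = 1.20 × 10^-3
From the ICE table, Ka = [H+]²/(0.015 − [H+]) = 1.20 × 10^-3.
[H+] is not negligible relative to C₀; solve [H+]² + 0.0012·[H+] − 1.8e-05 = 0.
[H+] = (−Ka + √(Ka² + 4·Ka·C₀))/2 = 3.68 × 10^-3 M
pH = −log[H+] = −log(3.68 × 10^-3) = 2.43

pH = 2.43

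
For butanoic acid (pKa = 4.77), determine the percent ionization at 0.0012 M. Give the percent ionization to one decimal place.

11.2%

CH3(CH2)2COOH ⇌ CH3(CH2)2COO- + H+; let x = [H+] at equilibrium.
Ka = 10^(−4.77) = 1.70 × 10^-5
Ka = x²/(C₀ − x); solving the quadratic gives x = 1.35 × 10^-4 M.
Fraction ionized = 1.35 × 10^-4 / 0.0012 = 0.1125 → 11.2%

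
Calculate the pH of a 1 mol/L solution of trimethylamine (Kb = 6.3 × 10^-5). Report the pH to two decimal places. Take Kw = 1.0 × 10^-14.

pH = 11.90

(CH3)3N + H2O ⇌ (CH3)3NH+ + OH-
Kb = [OH-]²/(1 − [OH-]) = 6.3 × 10^-5
Assume [OH-] ≪ 1: [OH-] ≈ √(6.3 × 10^-5 × 1) = 7.94 × 10^-3 M
Check: 0.79% ionized — well under 5%, approximation valid.
pOH = −log(7.94 × 10^-3) = 2.10; pH = 14.00 − 2.10 = 11.90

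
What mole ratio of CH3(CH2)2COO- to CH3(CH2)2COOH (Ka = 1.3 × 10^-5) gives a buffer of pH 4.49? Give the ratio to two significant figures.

pKa = -log(1.3 × 10^-5) = 4.886
pH = pKa + log(r) ⇒ log(r) = 4.49 − 4.886 = -0.396
r = [CH3(CH2)2COO-]/[CH3(CH2)2COOH] = 10^(-0.396) = 0.402

ratio = 0.40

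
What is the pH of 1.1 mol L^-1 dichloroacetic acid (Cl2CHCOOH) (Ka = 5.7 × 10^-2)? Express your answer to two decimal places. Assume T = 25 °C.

pH = 0.65

Cl2CHCOOH ⇌ Cl2CHCOO- + H+
Ka = x²/(1.1 − x) = 5.7 × 10^-2
The 5% rule fails; solving x² + Ka·x − Ka·C₀ = 0 exactly:
x = [−0.057 + √(0.057² + 0.251)]/2 = 2.24 × 10^-1 M
pH = −log[H+] = −log(2.24 × 10^-1) = 0.65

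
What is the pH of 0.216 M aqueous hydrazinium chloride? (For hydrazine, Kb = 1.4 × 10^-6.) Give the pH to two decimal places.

pH = 4.41

N2H5+ is the conjugate acid of the weak base N2H4.
Ka = Kw/Kb = 1.0×10^-14 / 1.4 × 10^-6 = 7.14 × 10^-9
From the ICE table, Ka = [H+]²/(0.216 − [H+]) = 7.14 × 10^-9.
Neglecting [H+] in the denominator: [H+] = √(7.14 × 10^-9 × 0.216) = 3.93 × 10^-5 M
([H+]/C₀ = 0.018% < 5%, so the approximation holds.)
pH = −log[H+] = −log(3.93 × 10^-5) = 4.41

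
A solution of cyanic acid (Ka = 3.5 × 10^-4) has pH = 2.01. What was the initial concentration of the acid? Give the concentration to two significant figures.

[H+] = 10^(-2.01) = 9.77 × 10^-3 M = x
Ka = x²/(C₀ − x) ⇒ C₀ = x + x²/Ka
C₀ = 9.77 × 10^-3 + (9.77 × 10^-3)²/(3.5 × 10^-4) = 2.82 × 10^-1 M

C₀ = 2.8 × 10^-1 M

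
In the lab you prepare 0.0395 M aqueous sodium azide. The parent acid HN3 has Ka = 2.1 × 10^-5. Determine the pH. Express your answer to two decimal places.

pH = 8.64

N3- is the conjugate base of the weak acid HN3.
Kb = Kw/Ka = 1.0×10^-14 / 2.1 × 10^-5 = 4.76 × 10^-10
Kb = x²/(0.0395 − x) = 4.76 × 10^-10
Assume x ≪ 0.0395: x ≈ √(4.76 × 10^-10 × 0.0395) = 4.34 × 10^-6 M
pOH = 5.36, so pH = 14.00 − pOH = 8.64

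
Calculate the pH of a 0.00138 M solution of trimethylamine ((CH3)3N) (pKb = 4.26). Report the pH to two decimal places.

(CH3)3N + H2O ⇌ (CH3)3NH+ + OH-
Kb = 10^(−4.26) = 5.50 × 10^-5
Kb = x²/(0.00138 − x) = 5.50 × 10^-5
Here C₀/Kb ≈ 25.1, so the small-x approximation fails. Use the quadratic:
x = [−5.5e-05 + √(5.5e-05² + 3.04e-07)]/2 = 2.49 × 10^-4 M
pOH = −log(2.49 × 10^-4) = 3.60; pH = 14.00 − 3.60 = 10.40

pH = 10.40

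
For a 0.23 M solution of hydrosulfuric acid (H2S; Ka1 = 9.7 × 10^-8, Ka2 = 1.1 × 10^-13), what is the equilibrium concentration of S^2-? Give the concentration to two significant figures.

First ionization gives [H+] ≈ [HS-] = 1.49 × 10^-4 M.
Second step: Ka2 = [H+][S^2-]/[HS-] ≈ [S^2-] (since [H+] ≈ [HS-]).
So [S^2-] ≈ Ka2.

1.1 × 10^-13 M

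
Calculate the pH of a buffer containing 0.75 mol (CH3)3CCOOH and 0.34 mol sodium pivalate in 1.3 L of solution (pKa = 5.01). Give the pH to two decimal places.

pH = pKa + log([A⁻]/[HA]) = 5.01 + log(0.34/0.75)
pH = 5.01 + (-0.344) = 4.67

pH = 4.67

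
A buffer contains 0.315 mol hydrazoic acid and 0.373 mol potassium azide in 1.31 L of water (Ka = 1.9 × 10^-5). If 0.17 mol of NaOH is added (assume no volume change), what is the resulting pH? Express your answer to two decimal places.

OH- converts HN3 to N3-: HN3 → 0.145 mol, N3- → 0.543 mol.
pKa = −log(1.9 × 10^-5) = 4.721
Henderson–Hasselbalch with mole ratio 0.543/0.145: pH = 4.721 + (+0.573)

pH = 5.29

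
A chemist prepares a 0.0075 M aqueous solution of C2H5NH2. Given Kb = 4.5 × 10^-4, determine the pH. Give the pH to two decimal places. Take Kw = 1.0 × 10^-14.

pH = 11.21

C2H5NH2 + H2O ⇌ C2H5NH3+ + OH-
From the ICE table, Kb = [OH-]²/(0.0075 − [OH-]) = 4.5 × 10^-4.
[OH-] is not negligible relative to C₀; solve [OH-]² + 0.00045·[OH-] − 3.37e-06 = 0.
[OH-] = (−Kb + √(Kb² + 4·Kb·C₀))/2 = 1.63 × 10^-3 M
pOH = 2.79, so pH = 14.00 − pOH = 11.21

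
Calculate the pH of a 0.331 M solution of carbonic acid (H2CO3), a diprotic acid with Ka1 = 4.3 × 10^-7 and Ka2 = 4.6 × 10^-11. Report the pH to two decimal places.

Since Ka1 ≫ Ka2, the first ionization dominates [H+].
Ka1 = x²/(0.331 − x) = 4.3 × 10^-7
x ≈ √(4.3 × 10^-7 × 0.331) = 3.77 × 10^-4 M
pH = −log(3.77 × 10^-4) = 3.42

pH = 3.42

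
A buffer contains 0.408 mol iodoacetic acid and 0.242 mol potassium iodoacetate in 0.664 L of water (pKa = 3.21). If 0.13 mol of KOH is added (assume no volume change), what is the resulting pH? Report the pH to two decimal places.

After neutralization: n(ICH2COOH) = 0.278 mol, n(ICH2COO-) = 0.372 mol.
Henderson–Hasselbalch with mole ratio 0.372/0.278: pH = 3.21 + (+0.126)

pH = 3.34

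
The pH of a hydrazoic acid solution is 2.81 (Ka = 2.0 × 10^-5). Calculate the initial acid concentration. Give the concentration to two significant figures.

C₀ = 1.2 × 10^-1 M

[H+] = 10^(-2.81) = 1.55 × 10^-3 M = x
Ka = x²/(C₀ − x) ⇒ C₀ = x + x²/Ka
C₀ = 1.55 × 10^-3 + (1.55 × 10^-3)²/(2.0 × 10^-5) = 1.22 × 10^-1 M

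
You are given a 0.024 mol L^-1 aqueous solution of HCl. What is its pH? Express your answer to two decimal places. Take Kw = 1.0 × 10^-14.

pH = 1.62

HCl is a strong acid and dissociates completely, so [H+] = 0.024 M.
pH = -log(0.024) = 1.62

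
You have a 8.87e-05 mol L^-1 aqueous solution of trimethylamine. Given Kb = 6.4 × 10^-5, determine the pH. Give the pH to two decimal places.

pH = 9.70

(CH3)3N + H2O ⇌ (CH3)3NH+ + OH-
Kb = x²/(8.87e-05 − x) = 6.4 × 10^-5
The 5% rule fails; solving x² + Kb·x − Kb·C₀ = 0 exactly:
x = (−Kb + √(Kb² + 4·Kb·C₀))/2 = 4.99 × 10^-5 M
pOH = −log(4.99 × 10^-5) = 4.30; pH = 14.00 − 4.30 = 9.70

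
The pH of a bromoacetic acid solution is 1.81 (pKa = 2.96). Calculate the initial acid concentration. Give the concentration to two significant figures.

[H+] = 10^(-1.81) = 1.55 × 10^-2 M = x
Ka = 10^(−2.96) = 1.10 × 10^-3
Ka = x²/(C₀ − x) ⇒ C₀ = x + x²/Ka
C₀ = 1.55 × 10^-2 + (1.55 × 10^-2)²/(1.10 × 10^-3) = 2.34 × 10^-1 M

C₀ = 2.3 × 10^-1 M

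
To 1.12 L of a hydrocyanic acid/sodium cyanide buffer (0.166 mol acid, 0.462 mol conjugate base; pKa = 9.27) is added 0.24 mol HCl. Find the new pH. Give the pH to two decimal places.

pH = 9.01

After neutralization: n(HCN) = 0.406 mol, n(CN-) = 0.222 mol.
Henderson–Hasselbalch with mole ratio 0.222/0.406: pH = 9.27 + (-0.262)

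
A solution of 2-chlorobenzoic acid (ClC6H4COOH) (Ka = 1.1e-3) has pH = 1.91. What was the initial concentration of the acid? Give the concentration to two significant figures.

C₀ = 1.5 × 10^-1 M

[H+] = 10^(-1.91) = 1.23 × 10^-2 M = x
Ka = x²/(C₀ − x) ⇒ C₀ = x + x²/Ka
C₀ = 1.23 × 10^-2 + (1.23 × 10^-2)²/(1.1 × 10^-3) = 1.50 × 10^-1 M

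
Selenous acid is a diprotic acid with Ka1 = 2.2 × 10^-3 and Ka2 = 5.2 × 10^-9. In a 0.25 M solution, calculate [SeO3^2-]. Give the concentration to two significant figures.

5.2 × 10^-9 M

First ionization gives [H+] ≈ [HSeO3-] = 2.24 × 10^-2 M.
Second step: Ka2 = [H+][SeO3^2-]/[HSeO3-] ≈ [SeO3^2-] (since [H+] ≈ [HSeO3-]).
So [SeO3^2-] ≈ Ka2.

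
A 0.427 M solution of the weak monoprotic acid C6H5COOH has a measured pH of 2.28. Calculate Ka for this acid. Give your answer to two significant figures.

[H+] = 10^(-2.28) = 5.25 × 10^-3 M
At equilibrium [HA] = 0.427 − 5.25 × 10^-3 = 4.22 × 10^-1 M
Ka = [H+][A-]/[HA] = (5.25 × 10^-3)² / 4.22 × 10^-1 = 6.5 × 10^-5

Ka = 6.5 × 10^-5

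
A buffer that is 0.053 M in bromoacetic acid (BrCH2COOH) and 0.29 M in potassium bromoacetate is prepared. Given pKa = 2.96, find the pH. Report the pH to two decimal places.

Using pH = pKa + log([base]/[acid]) with [base]/[acid] = 0.29/0.053:
pH = 2.96 + (+0.738) = 3.70

pH = 3.70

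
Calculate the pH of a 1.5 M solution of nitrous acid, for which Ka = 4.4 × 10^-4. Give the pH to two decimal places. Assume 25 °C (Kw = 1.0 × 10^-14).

pH = 1.59

HNO2 ⇌ NO2- + H+
Ka = x²/(1.5 − x) = 4.4 × 10^-4
Since Ka ≪ C₀, x ≈ √(Ka·C₀) = 2.57 × 10^-2 M.
(x/C₀ = 1.7% < 5%, so the approximation holds.)
pH = −log(2.57 × 10^-2) = 1.59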